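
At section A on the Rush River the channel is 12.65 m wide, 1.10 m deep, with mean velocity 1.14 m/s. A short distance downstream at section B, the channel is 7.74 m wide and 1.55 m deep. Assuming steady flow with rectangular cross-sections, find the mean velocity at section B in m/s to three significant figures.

Q = A₁V₁ = (12.65×1.10) × 1.14 = 15.86 m³/s
A₂ = 7.74 × 1.55 = 12.00 m²
V₂ = Q/A₂ = 15.86/12.00 = 1.322 m/s

1.32 m/s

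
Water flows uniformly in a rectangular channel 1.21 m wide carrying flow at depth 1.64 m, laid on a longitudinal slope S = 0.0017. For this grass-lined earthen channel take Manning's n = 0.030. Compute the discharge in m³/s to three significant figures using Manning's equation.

A = b·y = 1.21 × 1.64 = 1.984 m²
P = b + 2y = 1.21 + 2×1.64 = 4.490 m
R = A/P = 1.984/4.490 = 0.4420 m
Q = (1/n)·A·R^(2/3)·S^(1/2) = (1/0.030) × 1.984 × 0.4420^(2/3) × 0.0017^(1/2) = 1.582 m³/s

1.58 m³/s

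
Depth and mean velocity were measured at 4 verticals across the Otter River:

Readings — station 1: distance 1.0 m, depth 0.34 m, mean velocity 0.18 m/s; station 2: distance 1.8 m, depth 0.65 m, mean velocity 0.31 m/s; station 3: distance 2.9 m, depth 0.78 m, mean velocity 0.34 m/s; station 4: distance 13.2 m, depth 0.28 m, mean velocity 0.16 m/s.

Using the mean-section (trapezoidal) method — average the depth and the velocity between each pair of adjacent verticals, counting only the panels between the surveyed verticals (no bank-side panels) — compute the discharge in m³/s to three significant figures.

Panel 1-2: Δb = 0.8 m, d̄ = (0.34+0.65)/2 = 0.495, v̄ = (0.18+0.31)/2 = 0.245 → q = 0.8×0.495×0.245 = 0.09702 m³/s
Panel 2-3: Δb = 1.1 m, d̄ = (0.65+0.78)/2 = 0.715, v̄ = (0.31+0.34)/2 = 0.325 → q = 1.1×0.715×0.325 = 0.2556 m³/s
Panel 3-4: Δb = 10.3 m, d̄ = (0.78+0.28)/2 = 0.53, v̄ = (0.34+0.16)/2 = 0.25 → q = 10.3×0.53×0.25 = 1.365 m³/s
Q = Σ q = 1.717 m³/s

1.72 m³/s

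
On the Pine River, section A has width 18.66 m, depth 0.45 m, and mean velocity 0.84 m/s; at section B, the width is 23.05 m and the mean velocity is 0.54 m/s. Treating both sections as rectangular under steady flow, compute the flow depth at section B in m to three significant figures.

0.567 m

Q = A₁V₁ = (18.66×0.45) × 0.84 = 7.053 m³/s
d₂ = Q/(b₂ V₂) = 7.053/(23.05×0.54) = 0.5667 m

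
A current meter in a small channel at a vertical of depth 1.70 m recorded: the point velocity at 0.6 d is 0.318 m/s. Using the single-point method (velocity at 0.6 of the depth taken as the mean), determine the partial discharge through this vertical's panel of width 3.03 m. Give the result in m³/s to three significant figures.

1.64 m³/s

v̄ = v₀.₆ = 0.318 m/s
q = v̄ × d × w = 0.3180 × 1.70 × 3.03 = 1.638 m³/s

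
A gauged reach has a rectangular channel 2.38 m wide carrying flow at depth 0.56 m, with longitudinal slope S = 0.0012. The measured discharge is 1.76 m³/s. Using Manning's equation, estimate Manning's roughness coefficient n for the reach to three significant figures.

0.0138

A = b·y = 2.38 × 0.56 = 1.333 m²
P = b + 2y = 2.38 + 2×0.56 = 3.500 m
R = A/P = 1.333/3.500 = 0.3808 m
n = (1/Q)·A·R^(2/3)·S^(1/2) = (1/1.76) × 1.333 × 0.5254 × 0.03464 = 0.01378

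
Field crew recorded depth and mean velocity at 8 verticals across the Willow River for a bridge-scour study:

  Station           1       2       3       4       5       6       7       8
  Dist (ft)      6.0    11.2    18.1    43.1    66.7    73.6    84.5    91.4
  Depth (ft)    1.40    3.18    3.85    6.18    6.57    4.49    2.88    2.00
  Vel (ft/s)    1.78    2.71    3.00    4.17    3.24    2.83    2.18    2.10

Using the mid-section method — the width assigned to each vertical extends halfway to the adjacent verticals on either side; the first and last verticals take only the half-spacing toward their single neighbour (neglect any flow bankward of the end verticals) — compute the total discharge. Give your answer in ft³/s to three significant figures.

w_1 = (11.2 − 6.0)/2 = 2.6 ft; q_1 = 1.78 × 1.40 × 2.6 = 6.479 ft³/s
w_2 = (18.1 − 6.0)/2 = 6.05 ft; q_2 = 2.71 × 3.18 × 6.05 = 52.14 ft³/s
w_3 = (43.1 − 11.2)/2 = 15.95 ft; q_3 = 3.00 × 3.85 × 15.95 = 184.2 ft³/s
w_4 = (66.7 − 18.1)/2 = 24.3 ft; q_4 = 4.17 × 6.18 × 24.3 = 626.2 ft³/s
w_5 = (73.6 − 43.1)/2 = 15.25 ft; q_5 = 3.24 × 6.57 × 15.25 = 324.6 ft³/s
w_6 = (84.5 − 66.7)/2 = 8.9 ft; q_6 = 2.83 × 4.49 × 8.9 = 113.1 ft³/s
w_7 = (91.4 − 73.6)/2 = 8.9 ft; q_7 = 2.18 × 2.88 × 8.9 = 55.88 ft³/s
w_8 = (91.4 − 84.5)/2 = 3.45 ft; q_8 = 2.10 × 2.00 × 3.45 = 14.49 ft³/s
Q = Σ qᵢ = 1377 ft³/s

1380 ft³/s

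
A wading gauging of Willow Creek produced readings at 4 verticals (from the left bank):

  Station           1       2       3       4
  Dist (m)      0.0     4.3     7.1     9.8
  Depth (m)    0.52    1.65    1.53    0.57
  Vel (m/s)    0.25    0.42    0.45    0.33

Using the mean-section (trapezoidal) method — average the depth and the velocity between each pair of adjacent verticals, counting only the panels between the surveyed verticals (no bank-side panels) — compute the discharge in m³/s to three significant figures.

4.61 m³/s

Panel 1-2: Δb = 4.3 m, d̄ = (0.52+1.65)/2 = 1.085, v̄ = (0.25+0.42)/2 = 0.335 → q = 4.3×1.085×0.335 = 1.563 m³/s
Panel 2-3: Δb = 2.8 m, d̄ = (1.65+1.53)/2 = 1.59, v̄ = (0.42+0.45)/2 = 0.435 → q = 2.8×1.59×0.435 = 1.937 m³/s
Panel 3-4: Δb = 2.7 m, d̄ = (1.53+0.57)/2 = 1.05, v̄ = (0.45+0.33)/2 = 0.39 → q = 2.7×1.05×0.39 = 1.106 m³/s
Q = Σ q = 4.605 m³/s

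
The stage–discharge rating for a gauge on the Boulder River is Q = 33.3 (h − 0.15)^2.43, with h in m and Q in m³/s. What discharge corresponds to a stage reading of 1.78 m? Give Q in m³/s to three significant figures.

109 m³/s

Q = 33.3 × (1.78 − 0.15)^2.43 = 33.3 × 1.63^2.43 = 109.2 m³/s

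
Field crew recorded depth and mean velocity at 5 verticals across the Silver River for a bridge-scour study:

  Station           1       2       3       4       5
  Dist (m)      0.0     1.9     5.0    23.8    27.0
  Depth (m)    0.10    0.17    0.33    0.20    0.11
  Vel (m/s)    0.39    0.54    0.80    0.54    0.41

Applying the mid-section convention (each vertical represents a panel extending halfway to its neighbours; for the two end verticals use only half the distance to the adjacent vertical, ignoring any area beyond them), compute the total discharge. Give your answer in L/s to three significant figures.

4420 L/s

w_1 = (1.9 − 0.0)/2 = 0.95 m; q_1 = 0.39 × 0.10 × 0.95 = 0.03705 m³/s
w_2 = (5.0 − 0.0)/2 = 2.5 m; q_2 = 0.54 × 0.17 × 2.5 = 0.2295 m³/s
w_3 = (23.8 − 1.9)/2 = 10.95 m; q_3 = 0.80 × 0.33 × 10.95 = 2.891 m³/s
w_4 = (27.0 − 5.0)/2 = 11 m; q_4 = 0.54 × 0.20 × 11 = 1.188 m³/s
w_5 = (27.0 − 23.8)/2 = 1.6 m; q_5 = 0.41 × 0.11 × 1.6 = 0.07216 m³/s
Q = Σ qᵢ = 4.418 m³/s
= 4.418 × 1000 = 4418 L/s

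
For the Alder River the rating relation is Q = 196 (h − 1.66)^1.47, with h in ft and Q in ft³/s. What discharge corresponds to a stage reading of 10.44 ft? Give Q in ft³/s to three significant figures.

Q = 196 × (10.44 − 1.66)^1.47 = 196 × 8.78^1.47 = 4777 ft³/s

4780 ft³/s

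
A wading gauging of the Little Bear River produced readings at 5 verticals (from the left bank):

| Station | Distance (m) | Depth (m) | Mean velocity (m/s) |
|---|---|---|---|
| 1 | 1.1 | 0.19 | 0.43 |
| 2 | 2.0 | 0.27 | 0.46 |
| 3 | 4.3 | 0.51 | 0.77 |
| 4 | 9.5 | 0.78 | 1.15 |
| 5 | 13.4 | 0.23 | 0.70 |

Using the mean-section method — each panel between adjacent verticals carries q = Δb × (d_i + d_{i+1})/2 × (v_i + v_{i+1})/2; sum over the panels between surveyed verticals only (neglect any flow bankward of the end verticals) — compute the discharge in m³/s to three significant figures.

Panel 1-2: Δb = 0.9 m, d̄ = (0.19+0.27)/2 = 0.23, v̄ = (0.43+0.46)/2 = 0.445 → q = 0.9×0.23×0.445 = 0.09212 m³/s
Panel 2-3: Δb = 2.3 m, d̄ = (0.27+0.51)/2 = 0.39, v̄ = (0.46+0.77)/2 = 0.615 → q = 2.3×0.39×0.615 = 0.5517 m³/s
Panel 3-4: Δb = 5.2 m, d̄ = (0.51+0.78)/2 = 0.645, v̄ = (0.77+1.15)/2 = 0.96 → q = 5.2×0.645×0.96 = 3.220 m³/s
Panel 4-5: Δb = 3.9 m, d̄ = (0.78+0.23)/2 = 0.505, v̄ = (1.15+0.70)/2 = 0.925 → q = 3.9×0.505×0.925 = 1.822 m³/s
Q = Σ q = 5.685 m³/s

5.69 m³/s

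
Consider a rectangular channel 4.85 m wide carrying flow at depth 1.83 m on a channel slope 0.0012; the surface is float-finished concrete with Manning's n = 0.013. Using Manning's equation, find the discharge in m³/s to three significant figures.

A = b·y = 4.85 × 1.83 = 8.876 m²
P = b + 2y = 4.85 + 2×1.83 = 8.510 m
R = A/P = 8.876/8.510 = 1.043 m
Q = (1/n)·A·R^(2/3)·S^(1/2) = (1/0.013) × 8.876 × 1.043^(2/3) × 0.0012^(1/2) = 24.32 m³/s

24.3 m³/s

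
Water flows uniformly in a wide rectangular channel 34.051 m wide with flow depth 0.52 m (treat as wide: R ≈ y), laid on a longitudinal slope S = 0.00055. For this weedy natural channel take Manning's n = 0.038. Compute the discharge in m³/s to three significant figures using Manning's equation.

A = b·y = 34.051 × 0.52 = 17.71 m²
Wide channel: R ≈ y = 0.52 m
Q = (1/n)·A·R^(2/3)·S^(1/2) = (1/0.038) × 17.71 × 0.5200^(2/3) × 0.00055^(1/2) = 7.066 m³/s

7.07 m³/s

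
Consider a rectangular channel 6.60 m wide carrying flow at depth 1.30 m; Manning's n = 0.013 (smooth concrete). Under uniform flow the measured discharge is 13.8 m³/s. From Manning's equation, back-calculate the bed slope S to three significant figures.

0.000480

A = b·y = 6.60 × 1.30 = 8.580 m²
P = b + 2y = 6.60 + 2×1.30 = 9.200 m
R = A/P = 8.580/9.200 = 0.9326 m
S = (Q·n / (1·A·R^(2/3)))² = (13.8×0.013 / (1×8.580×0.9546))² = 0.0004798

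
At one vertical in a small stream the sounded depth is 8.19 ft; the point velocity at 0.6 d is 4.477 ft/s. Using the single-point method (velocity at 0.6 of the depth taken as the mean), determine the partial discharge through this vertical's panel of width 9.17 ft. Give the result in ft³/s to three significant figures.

v̄ = v₀.₆ = 4.477 ft/s
q = v̄ × d × w = 4.477 × 8.19 × 9.17 = 336.2 ft³/s

336 ft³/s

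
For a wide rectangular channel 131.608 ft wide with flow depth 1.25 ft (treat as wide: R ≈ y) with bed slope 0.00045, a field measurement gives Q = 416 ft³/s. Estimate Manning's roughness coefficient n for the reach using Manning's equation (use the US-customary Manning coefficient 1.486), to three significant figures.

A = b·y = 131.608 × 1.25 = 164.5 ft²
Wide channel: R ≈ y = 1.25 ft
n = (1.486/Q)·A·R^(2/3)·S^(1/2) = (1.486/416) × 164.5 × 1.160 × 0.02121 = 0.01447

0.0145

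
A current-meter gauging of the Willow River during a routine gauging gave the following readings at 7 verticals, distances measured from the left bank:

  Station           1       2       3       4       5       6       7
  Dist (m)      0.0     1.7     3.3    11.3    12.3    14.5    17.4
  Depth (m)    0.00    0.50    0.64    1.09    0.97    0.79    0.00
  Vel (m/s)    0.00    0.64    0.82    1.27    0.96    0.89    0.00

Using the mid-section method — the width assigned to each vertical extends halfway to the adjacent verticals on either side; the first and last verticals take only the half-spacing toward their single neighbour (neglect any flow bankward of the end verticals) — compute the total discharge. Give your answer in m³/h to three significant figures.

w_2 = (3.3 − 0.0)/2 = 1.65 m; q_2 = 0.64 × 0.50 × 1.65 = 0.5280 m³/s
w_3 = (11.3 − 1.7)/2 = 4.8 m; q_3 = 0.82 × 0.64 × 4.8 = 2.519 m³/s
w_4 = (12.3 − 3.3)/2 = 4.5 m; q_4 = 1.27 × 1.09 × 4.5 = 6.229 m³/s
w_5 = (14.5 − 11.3)/2 = 1.6 m; q_5 = 0.96 × 0.97 × 1.6 = 1.490 m³/s
w_6 = (17.4 − 12.3)/2 = 2.55 m; q_6 = 0.89 × 0.79 × 2.55 = 1.793 m³/s
Stations 1, 7 contribute zero (depth or velocity is 0).
Q = Σ qᵢ = 12.56 m³/s
= 12.56 × 3600 = 45210 m³/h

45200 m³/h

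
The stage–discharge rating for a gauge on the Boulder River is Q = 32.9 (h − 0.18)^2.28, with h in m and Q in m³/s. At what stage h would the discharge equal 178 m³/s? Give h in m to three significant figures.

2.28 m

h − h₀ = (Q/C)^(1/b) = (178/32.9)^(1/2.28) = 2.097 m
h = 0.18 + 2.097 = 2.277 m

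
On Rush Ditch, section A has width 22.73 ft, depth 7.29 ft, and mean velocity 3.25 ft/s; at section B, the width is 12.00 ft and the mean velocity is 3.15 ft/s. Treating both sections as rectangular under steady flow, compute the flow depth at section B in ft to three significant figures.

Q = A₁V₁ = (22.73×7.29) × 3.25 = 538.5 ft³/s
d₂ = Q/(b₂ V₂) = 538.5/(12.00×3.15) = 14.25 ft

14.2 ft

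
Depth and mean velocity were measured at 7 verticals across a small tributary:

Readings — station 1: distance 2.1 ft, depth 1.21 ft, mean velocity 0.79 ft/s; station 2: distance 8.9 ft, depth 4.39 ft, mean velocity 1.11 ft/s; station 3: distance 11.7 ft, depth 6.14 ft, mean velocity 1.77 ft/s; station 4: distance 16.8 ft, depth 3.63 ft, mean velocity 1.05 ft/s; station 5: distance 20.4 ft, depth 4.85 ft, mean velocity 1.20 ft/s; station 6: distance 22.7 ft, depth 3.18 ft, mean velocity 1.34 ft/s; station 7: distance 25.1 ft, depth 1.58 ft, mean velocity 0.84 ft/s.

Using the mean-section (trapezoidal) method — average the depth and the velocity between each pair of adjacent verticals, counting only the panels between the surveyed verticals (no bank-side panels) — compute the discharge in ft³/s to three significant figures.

110 ft³/s

Panel 1-2: Δb = 6.8 ft, d̄ = (1.21+4.39)/2 = 2.8, v̄ = (0.79+1.11)/2 = 0.95 → q = 6.8×2.8×0.95 = 18.09 ft³/s
Panel 2-3: Δb = 2.8 ft, d̄ = (4.39+6.14)/2 = 5.265, v̄ = (1.11+1.77)/2 = 1.44 → q = 2.8×5.265×1.44 = 21.23 ft³/s
Panel 3-4: Δb = 5.1 ft, d̄ = (6.14+3.63)/2 = 4.885, v̄ = (1.77+1.05)/2 = 1.41 → q = 5.1×4.885×1.41 = 35.13 ft³/s
Panel 4-5: Δb = 3.6 ft, d̄ = (3.63+4.85)/2 = 4.24, v̄ = (1.05+1.20)/2 = 1.125 → q = 3.6×4.24×1.125 = 17.17 ft³/s
Panel 5-6: Δb = 2.3 ft, d̄ = (4.85+3.18)/2 = 4.015, v̄ = (1.20+1.34)/2 = 1.27 → q = 2.3×4.015×1.27 = 11.73 ft³/s
Panel 6-7: Δb = 2.4 ft, d̄ = (3.18+1.58)/2 = 2.38, v̄ = (1.34+0.84)/2 = 1.09 → q = 2.4×2.38×1.09 = 6.226 ft³/s
Q = Σ q = 109.6 ft³/s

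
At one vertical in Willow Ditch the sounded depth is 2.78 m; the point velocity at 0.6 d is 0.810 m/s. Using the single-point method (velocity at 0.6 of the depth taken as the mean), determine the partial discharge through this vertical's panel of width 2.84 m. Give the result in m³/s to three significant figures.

6.40 m³/s

v̄ = v₀.₆ = 0.810 m/s
q = v̄ × d × w = 0.8100 × 2.78 × 2.84 = 6.395 m³/s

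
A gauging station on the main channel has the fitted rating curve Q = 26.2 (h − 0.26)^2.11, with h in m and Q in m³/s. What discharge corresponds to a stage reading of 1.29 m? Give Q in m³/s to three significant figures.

27.9 m³/s

Q = 26.2 × (1.29 − 0.26)^2.11 = 26.2 × 1.03^2.11 = 27.89 m³/s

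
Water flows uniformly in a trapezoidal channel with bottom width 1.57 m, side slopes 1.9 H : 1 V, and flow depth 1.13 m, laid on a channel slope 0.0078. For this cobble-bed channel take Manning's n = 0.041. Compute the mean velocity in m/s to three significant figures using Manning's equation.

A = (b + z·y)·y = (1.57 + 1.9×1.13)×1.13 = 4.200 m²
P = b + 2y√(1+z²) = 1.57 + 2×1.13×√(1+1.9²) = 6.422 m
R = A/P = 4.200/6.422 = 0.6540 m
Q = (1/n)·A·R^(2/3)·S^(1/2) = (1/0.041) × 4.200 × 0.6540^(2/3) × 0.0078^(1/2) = 6.817 m³/s
V = Q/A = 6.817/4.200 = 1.623 m/s

1.62 m/s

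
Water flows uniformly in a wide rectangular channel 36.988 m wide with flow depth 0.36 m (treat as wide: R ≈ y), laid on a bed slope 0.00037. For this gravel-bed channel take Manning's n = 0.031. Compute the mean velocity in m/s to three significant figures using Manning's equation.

0.314 m/s

A = b·y = 36.988 × 0.36 = 13.32 m²
Wide channel: R ≈ y = 0.36 m
Q = (1/n)·A·R^(2/3)·S^(1/2) = (1/0.031) × 13.32 × 0.3600^(2/3) × 0.00037^(1/2) = 4.181 m³/s
V = Q/A = 4.181/13.32 = 0.3140 m/s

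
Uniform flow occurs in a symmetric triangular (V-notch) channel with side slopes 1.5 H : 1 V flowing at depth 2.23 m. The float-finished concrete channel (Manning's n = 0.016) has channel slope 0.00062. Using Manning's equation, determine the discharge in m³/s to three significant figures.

A = z·y² = 1.5×2.23² = 7.459 m²
P = 2y√(1+z²) = 2×2.23×√(1+1.5²) = 8.040 m
R = A/P = 7.459/8.040 = 0.9277 m
Q = (1/n)·A·R^(2/3)·S^(1/2) = (1/0.016) × 7.459 × 0.9277^(2/3) × 0.00062^(1/2) = 11.04 m³/s

11.0 m³/s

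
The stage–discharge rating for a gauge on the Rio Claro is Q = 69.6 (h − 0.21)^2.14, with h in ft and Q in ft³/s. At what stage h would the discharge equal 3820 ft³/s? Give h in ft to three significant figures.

h − h₀ = (Q/C)^(1/b) = (3820/69.6)^(1/2.14) = 6.499 ft
h = 0.21 + 6.499 = 6.709 ft

6.71 ft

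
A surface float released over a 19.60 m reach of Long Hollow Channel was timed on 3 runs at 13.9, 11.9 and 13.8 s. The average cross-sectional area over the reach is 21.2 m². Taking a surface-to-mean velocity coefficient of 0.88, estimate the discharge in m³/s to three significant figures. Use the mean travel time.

27.7 m³/s

t̄ = (13.9 + 11.9 + 13.8) / 3 = 13.2 s
v_surface = L / t̄ = 19.60 / 13.2 = 1.485 m/s
v_mean = 0.88 × 1.485 = 1.307 m/s
Q = A × v_mean = 21.2 × 1.307 = 27.70 m³/s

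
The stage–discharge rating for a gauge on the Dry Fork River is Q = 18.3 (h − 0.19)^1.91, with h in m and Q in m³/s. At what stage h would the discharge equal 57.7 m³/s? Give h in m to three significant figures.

h − h₀ = (Q/C)^(1/b) = (57.7/18.3)^(1/1.91) = 1.824 m
h = 0.19 + 1.824 = 2.014 m

2.01 m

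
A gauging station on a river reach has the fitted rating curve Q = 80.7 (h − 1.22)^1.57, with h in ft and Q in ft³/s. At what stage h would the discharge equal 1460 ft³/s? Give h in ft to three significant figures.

h − h₀ = (Q/C)^(1/b) = (1460/80.7)^(1/1.57) = 6.323 ft
h = 1.22 + 6.323 = 7.543 ft

7.54 ft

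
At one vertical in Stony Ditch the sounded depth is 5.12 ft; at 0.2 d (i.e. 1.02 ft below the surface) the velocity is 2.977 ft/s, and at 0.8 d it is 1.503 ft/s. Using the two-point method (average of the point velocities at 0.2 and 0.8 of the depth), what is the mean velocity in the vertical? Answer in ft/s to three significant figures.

v̄ = (2.977 + 1.503) / 2 = 2.240 ft/s

2.24 ft/s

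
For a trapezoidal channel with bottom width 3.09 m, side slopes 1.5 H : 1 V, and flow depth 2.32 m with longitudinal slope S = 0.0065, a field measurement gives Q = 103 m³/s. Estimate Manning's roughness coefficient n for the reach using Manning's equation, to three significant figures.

A = (b + z·y)·y = (3.09 + 1.5×2.32)×2.32 = 15.24 m²
P = b + 2y√(1+z²) = 3.09 + 2×2.32×√(1+1.5²) = 11.45 m
R = A/P = 15.24/11.45 = 1.331 m
n = (1/Q)·A·R^(2/3)·S^(1/2) = (1/103) × 15.24 × 1.210 × 0.08062 = 0.01443

0.0144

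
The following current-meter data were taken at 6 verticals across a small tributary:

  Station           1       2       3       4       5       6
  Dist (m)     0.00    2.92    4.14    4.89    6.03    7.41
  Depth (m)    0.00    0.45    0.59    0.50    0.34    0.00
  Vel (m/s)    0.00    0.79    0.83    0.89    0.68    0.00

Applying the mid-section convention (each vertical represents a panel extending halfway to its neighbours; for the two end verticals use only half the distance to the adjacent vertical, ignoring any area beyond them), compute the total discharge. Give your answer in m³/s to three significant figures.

w_2 = (4.14 − 0.00)/2 = 2.07 m; q_2 = 0.79 × 0.45 × 2.07 = 0.7359 m³/s
w_3 = (4.89 − 2.92)/2 = 0.985 m; q_3 = 0.83 × 0.59 × 0.985 = 0.4824 m³/s
w_4 = (6.03 − 4.14)/2 = 0.945 m; q_4 = 0.89 × 0.50 × 0.945 = 0.4205 m³/s
w_5 = (7.41 − 4.89)/2 = 1.26 m; q_5 = 0.68 × 0.34 × 1.26 = 0.2913 m³/s
Stations 1, 6 contribute zero (depth or velocity is 0).
Q = Σ qᵢ = 1.930 m³/s

1.93 m³/s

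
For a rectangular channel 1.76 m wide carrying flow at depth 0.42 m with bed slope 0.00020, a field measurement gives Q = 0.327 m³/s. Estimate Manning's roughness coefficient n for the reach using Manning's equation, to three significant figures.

0.0138

A = b·y = 1.76 × 0.42 = 0.7392 m²
P = b + 2y = 1.76 + 2×0.42 = 2.600 m
R = A/P = 0.7392/2.600 = 0.2843 m
n = (1/Q)·A·R^(2/3)·S^(1/2) = (1/0.327) × 0.7392 × 0.4324 × 0.01414 = 0.01382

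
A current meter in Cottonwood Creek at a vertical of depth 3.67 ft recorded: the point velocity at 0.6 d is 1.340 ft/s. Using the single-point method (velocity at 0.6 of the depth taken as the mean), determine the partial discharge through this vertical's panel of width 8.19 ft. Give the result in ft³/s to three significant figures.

40.3 ft³/s

v̄ = v₀.₆ = 1.340 ft/s
q = v̄ × d × w = 1.340 × 3.67 × 8.19 = 40.28 ft³/s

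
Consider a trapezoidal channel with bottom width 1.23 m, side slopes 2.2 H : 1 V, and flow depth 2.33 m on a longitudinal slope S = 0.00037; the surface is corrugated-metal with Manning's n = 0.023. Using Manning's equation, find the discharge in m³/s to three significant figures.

13.9 m³/s

A = (b + z·y)·y = (1.23 + 2.2×2.33)×2.33 = 14.81 m²
P = b + 2y√(1+z²) = 1.23 + 2×2.33×√(1+2.2²) = 12.49 m
R = A/P = 14.81/12.49 = 1.186 m
Q = (1/n)·A·R^(2/3)·S^(1/2) = (1/0.023) × 14.81 × 1.186^(2/3) × 0.00037^(1/2) = 13.87 m³/s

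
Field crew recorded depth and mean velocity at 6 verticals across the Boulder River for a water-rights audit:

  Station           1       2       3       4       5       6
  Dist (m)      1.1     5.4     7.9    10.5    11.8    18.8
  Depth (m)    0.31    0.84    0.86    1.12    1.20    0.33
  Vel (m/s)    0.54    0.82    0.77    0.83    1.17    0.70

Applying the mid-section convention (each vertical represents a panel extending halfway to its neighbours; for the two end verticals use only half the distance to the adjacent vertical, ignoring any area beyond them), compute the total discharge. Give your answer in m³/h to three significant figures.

w_1 = (5.4 − 1.1)/2 = 2.15 m; q_1 = 0.54 × 0.31 × 2.15 = 0.3599 m³/s
w_2 = (7.9 − 1.1)/2 = 3.4 m; q_2 = 0.82 × 0.84 × 3.4 = 2.342 m³/s
w_3 = (10.5 − 5.4)/2 = 2.55 m; q_3 = 0.77 × 0.86 × 2.55 = 1.689 m³/s
w_4 = (11.8 − 7.9)/2 = 1.95 m; q_4 = 0.83 × 1.12 × 1.95 = 1.813 m³/s
w_5 = (18.8 − 10.5)/2 = 4.15 m; q_5 = 1.17 × 1.20 × 4.15 = 5.827 m³/s
w_6 = (18.8 − 11.8)/2 = 3.5 m; q_6 = 0.70 × 0.33 × 3.5 = 0.8085 m³/s
Q = Σ qᵢ = 12.84 m³/s
= 12.84 × 3600 = 46220 m³/h

46200 m³/h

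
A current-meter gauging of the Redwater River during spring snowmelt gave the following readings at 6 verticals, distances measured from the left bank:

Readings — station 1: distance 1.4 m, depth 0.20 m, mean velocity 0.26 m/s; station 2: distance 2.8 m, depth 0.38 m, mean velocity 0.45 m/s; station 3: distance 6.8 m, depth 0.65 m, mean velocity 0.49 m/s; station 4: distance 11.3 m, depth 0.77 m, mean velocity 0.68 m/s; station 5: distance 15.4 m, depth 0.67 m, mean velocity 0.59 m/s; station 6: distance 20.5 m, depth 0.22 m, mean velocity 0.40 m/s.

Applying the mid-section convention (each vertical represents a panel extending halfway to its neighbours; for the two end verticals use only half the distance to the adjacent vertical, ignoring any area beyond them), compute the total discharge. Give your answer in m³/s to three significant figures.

6.15 m³/s

w_1 = (2.8 − 1.4)/2 = 0.7 m; q_1 = 0.26 × 0.20 × 0.7 = 0.03640 m³/s
w_2 = (6.8 − 1.4)/2 = 2.7 m; q_2 = 0.45 × 0.38 × 2.7 = 0.4617 m³/s
w_3 = (11.3 − 2.8)/2 = 4.25 m; q_3 = 0.49 × 0.65 × 4.25 = 1.354 m³/s
w_4 = (15.4 − 6.8)/2 = 4.3 m; q_4 = 0.68 × 0.77 × 4.3 = 2.251 m³/s
w_5 = (20.5 − 11.3)/2 = 4.6 m; q_5 = 0.59 × 0.67 × 4.6 = 1.818 m³/s
w_6 = (20.5 − 15.4)/2 = 2.55 m; q_6 = 0.40 × 0.22 × 2.55 = 0.2244 m³/s
Q = Σ qᵢ = 6.146 m³/s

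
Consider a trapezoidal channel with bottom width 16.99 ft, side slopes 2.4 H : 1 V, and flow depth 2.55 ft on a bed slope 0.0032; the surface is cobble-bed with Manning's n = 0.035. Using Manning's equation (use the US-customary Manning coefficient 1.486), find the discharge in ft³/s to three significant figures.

A = (b + z·y)·y = (16.99 + 2.4×2.55)×2.55 = 58.93 ft²
P = b + 2y√(1+z²) = 16.99 + 2×2.55×√(1+2.4²) = 30.25 ft
R = A/P = 58.93/30.25 = 1.948 ft
Q = (1.486/n)·A·R^(2/3)·S^(1/2) = (1.486/0.035) × 58.93 × 1.948^(2/3) × 0.0032^(1/2) = 220.8 ft³/s

221 ft³/s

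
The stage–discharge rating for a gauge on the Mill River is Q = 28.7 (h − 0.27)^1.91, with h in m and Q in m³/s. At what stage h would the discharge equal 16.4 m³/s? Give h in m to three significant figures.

1.02 m

h − h₀ = (Q/C)^(1/b) = (16.4/28.7)^(1/1.91) = 0.7460 m
h = 0.27 + 0.7460 = 1.016 m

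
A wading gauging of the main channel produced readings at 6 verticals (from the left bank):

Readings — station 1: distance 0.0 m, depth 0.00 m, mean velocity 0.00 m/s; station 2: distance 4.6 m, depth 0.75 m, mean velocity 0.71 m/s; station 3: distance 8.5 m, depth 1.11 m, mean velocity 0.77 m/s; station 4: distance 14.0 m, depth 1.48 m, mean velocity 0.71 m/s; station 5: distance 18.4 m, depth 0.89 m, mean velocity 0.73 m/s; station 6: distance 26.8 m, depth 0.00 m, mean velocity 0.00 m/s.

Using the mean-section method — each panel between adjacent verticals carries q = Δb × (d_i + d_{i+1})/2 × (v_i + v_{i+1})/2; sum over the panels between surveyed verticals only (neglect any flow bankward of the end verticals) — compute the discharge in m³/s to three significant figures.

Panel 1-2: Δb = 4.6 m, d̄ = (0.00+0.75)/2 = 0.375, v̄ = (0.00+0.71)/2 = 0.355 → q = 4.6×0.375×0.355 = 0.6124 m³/s
Panel 2-3: Δb = 3.9 m, d̄ = (0.75+1.11)/2 = 0.93, v̄ = (0.71+0.77)/2 = 0.74 → q = 3.9×0.93×0.74 = 2.684 m³/s
Panel 3-4: Δb = 5.5 m, d̄ = (1.11+1.48)/2 = 1.295, v̄ = (0.77+0.71)/2 = 0.74 → q = 5.5×1.295×0.74 = 5.271 m³/s
Panel 4-5: Δb = 4.4 m, d̄ = (1.48+0.89)/2 = 1.185, v̄ = (0.71+0.73)/2 = 0.72 → q = 4.4×1.185×0.72 = 3.754 m³/s
Panel 5-6: Δb = 8.4 m, d̄ = (0.89+0.00)/2 = 0.445, v̄ = (0.73+0.00)/2 = 0.365 → q = 8.4×0.445×0.365 = 1.364 m³/s
Q = Σ q = 13.69 m³/s

13.7 m³/s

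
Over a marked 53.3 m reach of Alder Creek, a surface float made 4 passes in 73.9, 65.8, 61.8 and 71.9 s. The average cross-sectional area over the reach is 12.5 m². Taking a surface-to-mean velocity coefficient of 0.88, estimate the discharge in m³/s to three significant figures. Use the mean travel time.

8.58 m³/s

t̄ = (73.9 + 65.8 + 61.8 + 71.9) / 4 = 68.35 s
v_surface = L / t̄ = 53.3 / 68.35 = 0.7798 m/s
v_mean = 0.88 × 0.7798 = 0.6862 m/s
Q = A × v_mean = 12.5 × 0.6862 = 8.578 m³/s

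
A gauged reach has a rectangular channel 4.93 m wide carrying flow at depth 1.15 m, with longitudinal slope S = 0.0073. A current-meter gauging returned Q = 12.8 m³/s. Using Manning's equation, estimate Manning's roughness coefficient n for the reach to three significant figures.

0.0322

A = b·y = 4.93 × 1.15 = 5.670 m²
P = b + 2y = 4.93 + 2×1.15 = 7.230 m
R = A/P = 5.670/7.230 = 0.7842 m
n = (1/Q)·A·R^(2/3)·S^(1/2) = (1/12.8) × 5.670 × 0.8504 × 0.08544 = 0.03218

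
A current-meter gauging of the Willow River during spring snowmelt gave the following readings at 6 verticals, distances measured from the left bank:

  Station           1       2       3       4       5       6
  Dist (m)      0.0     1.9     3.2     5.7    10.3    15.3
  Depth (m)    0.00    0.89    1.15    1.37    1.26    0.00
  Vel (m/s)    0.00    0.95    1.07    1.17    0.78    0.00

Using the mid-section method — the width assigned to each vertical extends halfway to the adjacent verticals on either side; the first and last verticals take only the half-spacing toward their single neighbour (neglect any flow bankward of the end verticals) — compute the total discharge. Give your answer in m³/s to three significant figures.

14.1 m³/s

w_2 = (3.2 − 0.0)/2 = 1.6 m; q_2 = 0.95 × 0.89 × 1.6 = 1.353 m³/s
w_3 = (5.7 − 1.9)/2 = 1.9 m; q_3 = 1.07 × 1.15 × 1.9 = 2.338 m³/s
w_4 = (10.3 − 3.2)/2 = 3.55 m; q_4 = 1.17 × 1.37 × 3.55 = 5.690 m³/s
w_5 = (15.3 − 5.7)/2 = 4.8 m; q_5 = 0.78 × 1.26 × 4.8 = 4.717 m³/s
Stations 1, 6 contribute zero (depth or velocity is 0).
Q = Σ qᵢ = 14.10 m³/s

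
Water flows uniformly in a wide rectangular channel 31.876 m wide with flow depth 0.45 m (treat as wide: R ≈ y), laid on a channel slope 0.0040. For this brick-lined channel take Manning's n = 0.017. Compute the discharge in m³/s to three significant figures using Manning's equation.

31.3 m³/s

A = b·y = 31.876 × 0.45 = 14.34 m²
Wide channel: R ≈ y = 0.45 m
Q = (1/n)·A·R^(2/3)·S^(1/2) = (1/0.017) × 14.34 × 0.4500^(2/3) × 0.0040^(1/2) = 31.34 m³/s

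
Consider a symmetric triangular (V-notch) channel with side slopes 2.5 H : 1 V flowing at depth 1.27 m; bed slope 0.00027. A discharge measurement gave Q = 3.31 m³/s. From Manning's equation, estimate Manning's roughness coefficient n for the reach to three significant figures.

0.0141

A = z·y² = 2.5×1.27² = 4.032 m²
P = 2y√(1+z²) = 2×1.27×√(1+2.5²) = 6.839 m
R = A/P = 4.032/6.839 = 0.5896 m
n = (1/Q)·A·R^(2/3)·S^(1/2) = (1/3.31) × 4.032 × 0.7031 × 0.01643 = 0.01407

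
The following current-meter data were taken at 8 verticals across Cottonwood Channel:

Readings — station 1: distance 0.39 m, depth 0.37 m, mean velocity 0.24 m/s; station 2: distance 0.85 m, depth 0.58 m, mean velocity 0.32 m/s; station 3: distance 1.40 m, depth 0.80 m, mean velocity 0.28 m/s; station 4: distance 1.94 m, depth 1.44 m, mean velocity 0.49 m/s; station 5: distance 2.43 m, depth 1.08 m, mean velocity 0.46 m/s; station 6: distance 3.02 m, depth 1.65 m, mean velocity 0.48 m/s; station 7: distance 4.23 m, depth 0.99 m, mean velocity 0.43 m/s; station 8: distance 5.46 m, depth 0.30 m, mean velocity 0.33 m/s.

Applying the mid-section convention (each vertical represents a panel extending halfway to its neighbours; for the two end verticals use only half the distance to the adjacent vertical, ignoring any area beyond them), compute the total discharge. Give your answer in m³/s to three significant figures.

w_1 = (0.85 − 0.39)/2 = 0.23 m; q_1 = 0.24 × 0.37 × 0.23 = 0.02042 m³/s
w_2 = (1.40 − 0.39)/2 = 0.505 m; q_2 = 0.32 × 0.58 × 0.505 = 0.09373 m³/s
w_3 = (1.94 − 0.85)/2 = 0.545 m; q_3 = 0.28 × 0.80 × 0.545 = 0.1221 m³/s
w_4 = (2.43 − 1.40)/2 = 0.515 m; q_4 = 0.49 × 1.44 × 0.515 = 0.3634 m³/s
w_5 = (3.02 − 1.94)/2 = 0.54 m; q_5 = 0.46 × 1.08 × 0.54 = 0.2683 m³/s
w_6 = (4.23 − 2.43)/2 = 0.9 m; q_6 = 0.48 × 1.65 × 0.9 = 0.7128 m³/s
w_7 = (5.46 − 3.02)/2 = 1.22 m; q_7 = 0.43 × 0.99 × 1.22 = 0.5194 m³/s
w_8 = (5.46 − 4.23)/2 = 0.615 m; q_8 = 0.33 × 0.30 × 0.615 = 0.06089 m³/s
Q = Σ qᵢ = 2.161 m³/s

2.16 m³/s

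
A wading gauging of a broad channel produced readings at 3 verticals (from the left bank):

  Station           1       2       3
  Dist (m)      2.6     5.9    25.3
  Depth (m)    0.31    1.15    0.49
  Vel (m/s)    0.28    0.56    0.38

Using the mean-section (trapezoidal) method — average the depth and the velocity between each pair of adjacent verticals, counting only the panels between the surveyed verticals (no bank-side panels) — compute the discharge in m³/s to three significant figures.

8.49 m³/s

Panel 1-2: Δb = 3.3 m, d̄ = (0.31+1.15)/2 = 0.73, v̄ = (0.28+0.56)/2 = 0.42 → q = 3.3×0.73×0.42 = 1.012 m³/s
Panel 2-3: Δb = 19.4 m, d̄ = (1.15+0.49)/2 = 0.82, v̄ = (0.56+0.38)/2 = 0.47 → q = 19.4×0.82×0.47 = 7.477 m³/s
Q = Σ q = 8.489 m³/s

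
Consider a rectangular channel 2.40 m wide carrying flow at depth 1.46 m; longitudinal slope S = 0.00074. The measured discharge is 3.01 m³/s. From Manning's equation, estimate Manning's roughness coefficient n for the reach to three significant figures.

A = b·y = 2.40 × 1.46 = 3.504 m²
P = b + 2y = 2.40 + 2×1.46 = 5.320 m
R = A/P = 3.504/5.320 = 0.6586 m
n = (1/Q)·A·R^(2/3)·S^(1/2) = (1/3.01) × 3.504 × 0.7570 × 0.02720 = 0.02397

0.0240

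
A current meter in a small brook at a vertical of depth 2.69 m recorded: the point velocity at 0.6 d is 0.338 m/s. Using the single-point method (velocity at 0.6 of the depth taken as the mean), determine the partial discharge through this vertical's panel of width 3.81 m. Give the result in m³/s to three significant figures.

3.46 m³/s

v̄ = v₀.₆ = 0.338 m/s
q = v̄ × d × w = 0.3380 × 2.69 × 3.81 = 3.464 m³/s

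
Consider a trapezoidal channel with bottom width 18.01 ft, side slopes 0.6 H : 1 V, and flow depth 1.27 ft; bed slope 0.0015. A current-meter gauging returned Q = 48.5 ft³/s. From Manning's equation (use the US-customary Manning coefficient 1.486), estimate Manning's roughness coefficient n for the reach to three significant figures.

0.0308

A = (b + z·y)·y = (18.01 + 0.6×1.27)×1.27 = 23.84 ft²
P = b + 2y√(1+z²) = 18.01 + 2×1.27×√(1+0.6²) = 20.97 ft
R = A/P = 23.84/20.97 = 1.137 ft
n = (1.486/Q)·A·R^(2/3)·S^(1/2) = (1.486/48.5) × 23.84 × 1.089 × 0.03873 = 0.03081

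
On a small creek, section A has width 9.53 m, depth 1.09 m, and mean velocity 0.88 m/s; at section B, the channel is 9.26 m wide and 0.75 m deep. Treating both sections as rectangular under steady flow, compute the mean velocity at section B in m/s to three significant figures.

Q = A₁V₁ = (9.53×1.09) × 0.88 = 9.141 m³/s
A₂ = 9.26 × 0.75 = 6.945 m²
V₂ = Q/A₂ = 9.141/6.945 = 1.316 m/s

1.32 m/s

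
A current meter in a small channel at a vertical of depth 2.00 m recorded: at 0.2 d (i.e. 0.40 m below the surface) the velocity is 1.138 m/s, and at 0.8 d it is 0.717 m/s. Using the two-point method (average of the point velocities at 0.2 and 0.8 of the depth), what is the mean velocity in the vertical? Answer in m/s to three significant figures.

v̄ = (1.138 + 0.717) / 2 = 0.9275 m/s

0.928 m/s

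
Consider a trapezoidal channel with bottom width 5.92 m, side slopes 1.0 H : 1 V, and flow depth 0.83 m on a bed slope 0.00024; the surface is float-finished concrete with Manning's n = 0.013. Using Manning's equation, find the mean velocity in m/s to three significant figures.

0.919 m/s

A = (b + z·y)·y = (5.92 + 1.0×0.83)×0.83 = 5.603 m²
P = b + 2y√(1+z²) = 5.92 + 2×0.83×√(1+1.0²) = 8.268 m
R = A/P = 5.603/8.268 = 0.6776 m
Q = (1/n)·A·R^(2/3)·S^(1/2) = (1/0.013) × 5.603 × 0.6776^(2/3) × 0.00024^(1/2) = 5.151 m³/s
V = Q/A = 5.151/5.603 = 0.9194 m/s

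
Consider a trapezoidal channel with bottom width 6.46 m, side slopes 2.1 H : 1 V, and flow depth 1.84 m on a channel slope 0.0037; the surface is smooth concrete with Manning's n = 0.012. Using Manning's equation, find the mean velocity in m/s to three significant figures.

5.93 m/s

A = (b + z·y)·y = (6.46 + 2.1×1.84)×1.84 = 19.00 m²
P = b + 2y√(1+z²) = 6.46 + 2×1.84×√(1+2.1²) = 15.02 m
R = A/P = 19.00/15.02 = 1.265 m
Q = (1/n)·A·R^(2/3)·S^(1/2) = (1/0.012) × 19.00 × 1.265^(2/3) × 0.0037^(1/2) = 112.6 m³/s
V = Q/A = 112.6/19.00 = 5.928 m/s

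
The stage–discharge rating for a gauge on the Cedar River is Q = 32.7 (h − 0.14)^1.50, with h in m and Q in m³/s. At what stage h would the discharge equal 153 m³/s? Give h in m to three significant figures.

2.94 m

h − h₀ = (Q/C)^(1/b) = (153/32.7)^(1/1.50) = 2.797 m
h = 0.14 + 2.797 = 2.937 m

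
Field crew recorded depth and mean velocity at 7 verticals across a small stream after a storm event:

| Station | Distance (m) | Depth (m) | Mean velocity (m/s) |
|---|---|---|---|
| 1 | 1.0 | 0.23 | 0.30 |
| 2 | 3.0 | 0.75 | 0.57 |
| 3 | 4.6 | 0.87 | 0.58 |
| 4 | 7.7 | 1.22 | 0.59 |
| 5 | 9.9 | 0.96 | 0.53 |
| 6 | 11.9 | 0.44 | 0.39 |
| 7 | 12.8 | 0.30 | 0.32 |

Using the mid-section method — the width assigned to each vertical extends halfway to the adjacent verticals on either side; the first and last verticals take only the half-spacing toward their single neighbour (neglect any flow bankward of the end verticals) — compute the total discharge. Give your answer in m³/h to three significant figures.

19100 m³/h

w_1 = (3.0 − 1.0)/2 = 1 m; q_1 = 0.30 × 0.23 × 1 = 0.06900 m³/s
w_2 = (4.6 − 1.0)/2 = 1.8 m; q_2 = 0.57 × 0.75 × 1.8 = 0.7695 m³/s
w_3 = (7.7 − 3.0)/2 = 2.35 m; q_3 = 0.58 × 0.87 × 2.35 = 1.186 m³/s
w_4 = (9.9 − 4.6)/2 = 2.65 m; q_4 = 0.59 × 1.22 × 2.65 = 1.907 m³/s
w_5 = (11.9 − 7.7)/2 = 2.1 m; q_5 = 0.53 × 0.96 × 2.1 = 1.068 m³/s
w_6 = (12.8 − 9.9)/2 = 1.45 m; q_6 = 0.39 × 0.44 × 1.45 = 0.2488 m³/s
w_7 = (12.8 − 11.9)/2 = 0.45 m; q_7 = 0.32 × 0.30 × 0.45 = 0.04320 m³/s
Q = Σ qᵢ = 5.292 m³/s
= 5.292 × 3600 = 19050 m³/h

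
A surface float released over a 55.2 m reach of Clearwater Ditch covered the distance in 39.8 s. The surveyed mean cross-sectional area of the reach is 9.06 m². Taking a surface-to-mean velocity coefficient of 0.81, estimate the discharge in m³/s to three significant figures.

10.2 m³/s

v_surface = L / t̄ = 55.2 / 39.8 = 1.387 m/s
v_mean = 0.81 × 1.387 = 1.123 m/s
Q = A × v_mean = 9.06 × 1.123 = 10.18 m³/s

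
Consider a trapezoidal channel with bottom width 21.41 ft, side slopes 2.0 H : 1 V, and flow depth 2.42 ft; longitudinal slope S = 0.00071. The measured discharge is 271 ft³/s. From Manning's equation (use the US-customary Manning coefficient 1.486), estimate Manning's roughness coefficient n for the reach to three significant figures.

A = (b + z·y)·y = (21.41 + 2.0×2.42)×2.42 = 63.53 ft²
P = b + 2y√(1+z²) = 21.41 + 2×2.42×√(1+2.0²) = 32.23 ft
R = A/P = 63.53/32.23 = 1.971 ft
n = (1.486/Q)·A·R^(2/3)·S^(1/2) = (1.486/271) × 63.53 × 1.572 × 0.02665 = 0.01459

0.0146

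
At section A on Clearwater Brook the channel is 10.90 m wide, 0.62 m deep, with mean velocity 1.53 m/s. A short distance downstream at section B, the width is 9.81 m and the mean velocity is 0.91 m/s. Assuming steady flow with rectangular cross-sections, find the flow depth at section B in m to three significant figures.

1.16 m

Q = A₁V₁ = (10.90×0.62) × 1.53 = 10.34 m³/s
d₂ = Q/(b₂ V₂) = 10.34/(9.81×0.91) = 1.158 m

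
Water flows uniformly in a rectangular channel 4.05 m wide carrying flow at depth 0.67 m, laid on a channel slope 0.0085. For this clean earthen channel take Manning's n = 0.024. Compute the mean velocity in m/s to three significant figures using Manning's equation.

A = b·y = 4.05 × 0.67 = 2.714 m²
P = b + 2y = 4.05 + 2×0.67 = 5.390 m
R = A/P = 2.714/5.390 = 0.5034 m
Q = (1/n)·A·R^(2/3)·S^(1/2) = (1/0.024) × 2.714 × 0.5034^(2/3) × 0.0085^(1/2) = 6.597 m³/s
V = Q/A = 6.597/2.714 = 2.431 m/s

2.43 m/s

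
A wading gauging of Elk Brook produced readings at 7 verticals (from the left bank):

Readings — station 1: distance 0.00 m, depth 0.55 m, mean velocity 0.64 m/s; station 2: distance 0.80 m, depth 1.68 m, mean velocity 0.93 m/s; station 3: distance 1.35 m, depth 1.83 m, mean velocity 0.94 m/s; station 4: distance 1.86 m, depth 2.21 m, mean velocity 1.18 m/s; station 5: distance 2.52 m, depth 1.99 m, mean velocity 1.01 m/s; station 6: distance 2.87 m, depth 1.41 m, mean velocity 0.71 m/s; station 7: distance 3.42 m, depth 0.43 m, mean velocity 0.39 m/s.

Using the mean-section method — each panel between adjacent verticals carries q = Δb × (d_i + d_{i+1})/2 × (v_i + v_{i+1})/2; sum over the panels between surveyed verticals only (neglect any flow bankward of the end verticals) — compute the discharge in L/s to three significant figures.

5000 L/s

Panel 1-2: Δb = 0.8 m, d̄ = (0.55+1.68)/2 = 1.115, v̄ = (0.64+0.93)/2 = 0.785 → q = 0.8×1.115×0.785 = 0.7002 m³/s
Panel 2-3: Δb = 0.55 m, d̄ = (1.68+1.83)/2 = 1.755, v̄ = (0.93+0.94)/2 = 0.935 → q = 0.55×1.755×0.935 = 0.9025 m³/s
Panel 3-4: Δb = 0.51 m, d̄ = (1.83+2.21)/2 = 2.02, v̄ = (0.94+1.18)/2 = 1.06 → q = 0.51×2.02×1.06 = 1.092 m³/s
Panel 4-5: Δb = 0.66 m, d̄ = (2.21+1.99)/2 = 2.1, v̄ = (1.18+1.01)/2 = 1.095 → q = 0.66×2.1×1.095 = 1.518 m³/s
Panel 5-6: Δb = 0.35 m, d̄ = (1.99+1.41)/2 = 1.7, v̄ = (1.01+0.71)/2 = 0.86 → q = 0.35×1.7×0.86 = 0.5117 m³/s
Panel 6-7: Δb = 0.55 m, d̄ = (1.41+0.43)/2 = 0.92, v̄ = (0.71+0.39)/2 = 0.55 → q = 0.55×0.92×0.55 = 0.2783 m³/s
Q = Σ q = 5.002 m³/s
= 5.002 × 1000 = 5002 L/s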